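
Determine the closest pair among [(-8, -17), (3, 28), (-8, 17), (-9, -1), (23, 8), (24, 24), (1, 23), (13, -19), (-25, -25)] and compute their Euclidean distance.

Computing all pairwise distances among 9 points:

d((-8, -17), (3, 28)) = 46.3249
d((-8, -17), (-8, 17)) = 34.0
d((-8, -17), (-9, -1)) = 16.0312
d((-8, -17), (23, 8)) = 39.8246
d((-8, -17), (24, 24)) = 52.0096
d((-8, -17), (1, 23)) = 41.0
d((-8, -17), (13, -19)) = 21.095
d((-8, -17), (-25, -25)) = 18.7883
d((3, 28), (-8, 17)) = 15.5563
d((3, 28), (-9, -1)) = 31.3847
d((3, 28), (23, 8)) = 28.2843
d((3, 28), (24, 24)) = 21.3776
d((3, 28), (1, 23)) = 5.3852 <-- minimum
d((3, 28), (13, -19)) = 48.0521
d((3, 28), (-25, -25)) = 59.9416
d((-8, 17), (-9, -1)) = 18.0278
d((-8, 17), (23, 8)) = 32.28
d((-8, 17), (24, 24)) = 32.7567
d((-8, 17), (1, 23)) = 10.8167
d((-8, 17), (13, -19)) = 41.6773
d((-8, 17), (-25, -25)) = 45.31
d((-9, -1), (23, 8)) = 33.2415
d((-9, -1), (24, 24)) = 41.4005
d((-9, -1), (1, 23)) = 26.0
d((-9, -1), (13, -19)) = 28.4253
d((-9, -1), (-25, -25)) = 28.8444
d((23, 8), (24, 24)) = 16.0312
d((23, 8), (1, 23)) = 26.6271
d((23, 8), (13, -19)) = 28.7924
d((23, 8), (-25, -25)) = 58.2495
d((24, 24), (1, 23)) = 23.0217
d((24, 24), (13, -19)) = 44.3847
d((24, 24), (-25, -25)) = 69.2965
d((1, 23), (13, -19)) = 43.6807
d((1, 23), (-25, -25)) = 54.5894
d((13, -19), (-25, -25)) = 38.4708

Closest pair: (3, 28) and (1, 23) with distance 5.3852

The closest pair is (3, 28) and (1, 23) with Euclidean distance 5.3852. For 9 points, brute-force pairwise comparison is shown above. For large n, the divide-and-conquer algorithm (sort by x, recurse on halves, check the dividing strip) achieves O(n log n).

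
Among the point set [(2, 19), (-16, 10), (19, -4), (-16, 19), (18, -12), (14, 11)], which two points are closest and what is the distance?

Computing all pairwise distances among 6 points:

d((2, 19), (-16, 10)) = 20.1246
d((2, 19), (19, -4)) = 28.6007
d((2, 19), (-16, 19)) = 18.0
d((2, 19), (18, -12)) = 34.8855
d((2, 19), (14, 11)) = 14.4222
d((-16, 10), (19, -4)) = 37.6962
d((-16, 10), (-16, 19)) = 9.0
d((-16, 10), (18, -12)) = 40.4969
d((-16, 10), (14, 11)) = 30.0167
d((19, -4), (-16, 19)) = 41.8808
d((19, -4), (18, -12)) = 8.0623 <-- minimum
d((19, -4), (14, 11)) = 15.8114
d((-16, 19), (18, -12)) = 46.0109
d((-16, 19), (14, 11)) = 31.0483
d((18, -12), (14, 11)) = 23.3452

Closest pair: (19, -4) and (18, -12) with distance 8.0623

The closest pair is (19, -4) and (18, -12) with Euclidean distance 8.0623. For 6 points, brute-force pairwise comparison is shown above. For large n, the divide-and-conquer algorithm (sort by x, recurse on halves, check the dividing strip) achieves O(n log n).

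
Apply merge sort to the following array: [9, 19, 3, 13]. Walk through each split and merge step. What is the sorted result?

Merge sort trace:

Split: [9, 19, 3, 13] -> [9, 19] and [3, 13]
  Split: [9, 19] -> [9] and [19]
  Merge: [9] + [19] -> [9, 19]
  Split: [3, 13] -> [3] and [13]
  Merge: [3] + [13] -> [3, 13]
Merge: [9, 19] + [3, 13] -> [3, 9, 13, 19]

Final sorted array: [3, 9, 13, 19]

The merge sort proceeds by recursively splitting the array and merging sorted halves.
After all merges, the sorted array is [3, 9, 13, 19].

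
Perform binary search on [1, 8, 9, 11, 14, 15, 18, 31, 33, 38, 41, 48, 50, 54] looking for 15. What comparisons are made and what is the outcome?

Binary search for 15 in [1, 8, 9, 11, 14, 15, 18, 31, 33, 38, 41, 48, 50, 54]:

lo=0, hi=13, mid=6, arr[mid]=18 -> 18 > 15, search left half
lo=0, hi=5, mid=2, arr[mid]=9 -> 9 < 15, search right half
lo=3, hi=5, mid=4, arr[mid]=14 -> 14 < 15, search right half
lo=5, hi=5, mid=5, arr[mid]=15 -> Found target at index 5!

Binary search finds 15 at index 5 after 4 comparisons. The search repeatedly halves the search space by comparing with the middle element.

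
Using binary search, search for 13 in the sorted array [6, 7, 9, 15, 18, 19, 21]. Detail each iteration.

Binary search for 13 in [6, 7, 9, 15, 18, 19, 21]:

lo=0, hi=6, mid=3, arr[mid]=15 -> 15 > 13, search left half
lo=0, hi=2, mid=1, arr[mid]=7 -> 7 < 13, search right half
lo=2, hi=2, mid=2, arr[mid]=9 -> 9 < 13, search right half
lo=3 > hi=2, target 13 not found

Binary search determines that 13 is not in the array after 3 comparisons. The search space was exhausted without finding the target.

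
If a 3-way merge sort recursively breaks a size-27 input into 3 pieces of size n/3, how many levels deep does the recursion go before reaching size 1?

For divide and conquer with division factor 3:

Problem sizes at each level:
Level 0: 27
Level 1: 9
Level 2: 3
Level 3: 1

The root is level 0 and the size-1 base case is level 3 (the tree spans levels 0 through 3, i.e. 4 levels counting the root), so the depth is the number of divisions: log_3(27) = 3

The recursion tree depth is log_3(27) = 3. At each level, the problem size is divided by 3, so it takes 3 divisions to reduce to a base case of size 1. The algorithm makes 3 recursive calls at each level.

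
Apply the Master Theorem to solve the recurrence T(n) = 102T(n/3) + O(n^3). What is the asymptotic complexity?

Master Theorem for T(n) = 102T(n/3) + O(n^3):

a = 102, b = 3, c = 3
log_b(a) = log_3(102) = 4.2098

Case 1: c = 3 < log_3(102) = 4.2098
T(n) = O(n^(log_3 102))

For T(n) = 102T(n/3) + O(n^3): log_3(102) = 4.2098. This is Case 1 of the Master Theorem (c < log_b(a), work dominated by leaves), giving O(n^(log_3 102)).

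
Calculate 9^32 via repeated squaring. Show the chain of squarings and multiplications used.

Computing 9^32 by squaring (build up from 9^1; each line after the first costs one multiplication):

9^1 = 9
9^2 = (9^1)^2 = 9^2 = 81
9^4 = (9^2)^2 = 81^2 = 6561
9^8 = (9^4)^2 = 6561^2 = 43046721
9^16 = (9^8)^2 = 43046721^2 = 1853020188851841
9^32 = (9^16)^2 = 1853020188851841^2 = 3433683820292512484657849089281

Result: 3433683820292512484657849089281
Multiplications needed: 5 (5 lines after 9^1)

9^32 = 3433683820292512484657849089281. Using exponentiation by squaring, this requires 5 multiplications. The key idea: if the exponent is even, square the half-power; if odd, multiply by the base once.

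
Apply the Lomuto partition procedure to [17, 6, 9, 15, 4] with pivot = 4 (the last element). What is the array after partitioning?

Lomuto partition with pivot = 4:

Initial array: [17, 6, 9, 15, 4]

arr[0]=17 > 4: no swap
arr[1]=6 > 4: no swap
arr[2]=9 > 4: no swap
arr[3]=15 > 4: no swap

Place pivot at position 0: [4, 6, 9, 15, 17]
Pivot position: 0

After partitioning with pivot 4, the array becomes [4, 6, 9, 15, 17]. The pivot is placed at index 0. All elements to the left of the pivot are <= 4, and all elements to the right are > 4.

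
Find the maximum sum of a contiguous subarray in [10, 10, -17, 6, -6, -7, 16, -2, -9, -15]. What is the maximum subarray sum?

Using Kadane's algorithm on [10, 10, -17, 6, -6, -7, 16, -2, -9, -15]:

Scanning through the array:
Position 1 (value 10): max_ending_here = 20, max_so_far = 20
Position 2 (value -17): max_ending_here = 3, max_so_far = 20
Position 3 (value 6): max_ending_here = 9, max_so_far = 20
Position 4 (value -6): max_ending_here = 3, max_so_far = 20
Position 5 (value -7): max_ending_here = -4, max_so_far = 20
Position 6 (value 16): max_ending_here = 16, max_so_far = 20
Position 7 (value -2): max_ending_here = 14, max_so_far = 20
Position 8 (value -9): max_ending_here = 5, max_so_far = 20
Position 9 (value -15): max_ending_here = -10, max_so_far = 20

Maximum subarray: [10, 10]
Maximum sum: 20

The maximum subarray is [10, 10] with sum 20. This subarray runs from index 0 to index 1.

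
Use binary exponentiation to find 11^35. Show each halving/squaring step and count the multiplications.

Computing 11^35 by squaring (build up from 11^1; each line after the first costs one multiplication):

11^1 = 11
11^2 = (11^1)^2 = 11^2 = 121
11^4 = (11^2)^2 = 121^2 = 14641
11^8 = (11^4)^2 = 14641^2 = 214358881
11^16 = (11^8)^2 = 214358881^2 = 45949729863572161
11^17 = 11 * 11^16 = 11 * 45949729863572161 = 505447028499293771
11^34 = (11^17)^2 = 505447028499293771^2 = 255476698618765889551019445759400441
11^35 = 11 * 11^34 = 11 * 255476698618765889551019445759400441 = 2810243684806424785061213903353404851

Result: 2810243684806424785061213903353404851
Multiplications needed: 7 (7 lines after 11^1)

11^35 = 2810243684806424785061213903353404851. Using exponentiation by squaring, this requires 7 multiplications. The key idea: if the exponent is even, square the half-power; if odd, multiply by the base once.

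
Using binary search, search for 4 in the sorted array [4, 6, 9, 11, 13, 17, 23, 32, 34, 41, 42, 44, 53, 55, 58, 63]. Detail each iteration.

Binary search for 4 in [4, 6, 9, 11, 13, 17, 23, 32, 34, 41, 42, 44, 53, 55, 58, 63]:

lo=0, hi=15, mid=7, arr[mid]=32 -> 32 > 4, search left half
lo=0, hi=6, mid=3, arr[mid]=11 -> 11 > 4, search left half
lo=0, hi=2, mid=1, arr[mid]=6 -> 6 > 4, search left half
lo=0, hi=0, mid=0, arr[mid]=4 -> Found target at index 0!

Binary search finds 4 at index 0 after 4 comparisons. The search repeatedly halves the search space by comparing with the middle element.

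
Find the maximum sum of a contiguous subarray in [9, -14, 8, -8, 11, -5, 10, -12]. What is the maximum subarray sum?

Using Kadane's algorithm on [9, -14, 8, -8, 11, -5, 10, -12]:

Scanning through the array:
Position 1 (value -14): max_ending_here = -5, max_so_far = 9
Position 2 (value 8): max_ending_here = 8, max_so_far = 9
Position 3 (value -8): max_ending_here = 0, max_so_far = 9
Position 4 (value 11): max_ending_here = 11, max_so_far = 11
Position 5 (value -5): max_ending_here = 6, max_so_far = 11
Position 6 (value 10): max_ending_here = 16, max_so_far = 16
Position 7 (value -12): max_ending_here = 4, max_so_far = 16

Maximum subarray: [8, -8, 11, -5, 10]
Maximum sum: 16

The maximum subarray is [8, -8, 11, -5, 10] with sum 16. This subarray runs from index 2 to index 6.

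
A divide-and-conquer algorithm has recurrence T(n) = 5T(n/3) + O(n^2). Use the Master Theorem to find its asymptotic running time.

Master Theorem for T(n) = 5T(n/3) + O(n^2):

a = 5, b = 3, c = 2
log_b(a) = log_3(5) = 1.4650

Case 3: c = 2 > log_3(5) = 1.4650
T(n) = O(n^2) = O(n^2)

For T(n) = 5T(n/3) + O(n^2): log_3(5) = 1.4650. This is Case 3 of the Master Theorem (c > log_b(a), work dominated by root), giving O(n^2).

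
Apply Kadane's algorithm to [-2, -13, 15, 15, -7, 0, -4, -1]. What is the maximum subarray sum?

Using Kadane's algorithm on [-2, -13, 15, 15, -7, 0, -4, -1]:

Scanning through the array:
Position 1 (value -13): max_ending_here = -13, max_so_far = -2
Position 2 (value 15): max_ending_here = 15, max_so_far = 15
Position 3 (value 15): max_ending_here = 30, max_so_far = 30
Position 4 (value -7): max_ending_here = 23, max_so_far = 30
Position 5 (value 0): max_ending_here = 23, max_so_far = 30
Position 6 (value -4): max_ending_here = 19, max_so_far = 30
Position 7 (value -1): max_ending_here = 18, max_so_far = 30

Maximum subarray: [15, 15]
Maximum sum: 30

The maximum subarray is [15, 15] with sum 30. This subarray runs from index 2 to index 3.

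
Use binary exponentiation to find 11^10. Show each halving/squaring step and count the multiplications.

Computing 11^10 by squaring (build up from 11^1; each line after the first costs one multiplication):

11^1 = 11
11^2 = (11^1)^2 = 11^2 = 121
11^4 = (11^2)^2 = 121^2 = 14641
11^5 = 11 * 11^4 = 11 * 14641 = 161051
11^10 = (11^5)^2 = 161051^2 = 25937424601

Result: 25937424601
Multiplications needed: 4 (4 lines after 11^1)

11^10 = 25937424601. Using exponentiation by squaring, this requires 4 multiplications. The key idea: if the exponent is even, square the half-power; if odd, multiply by the base once.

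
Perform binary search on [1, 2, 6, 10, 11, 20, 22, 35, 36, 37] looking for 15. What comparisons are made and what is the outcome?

Binary search for 15 in [1, 2, 6, 10, 11, 20, 22, 35, 36, 37]:

lo=0, hi=9, mid=4, arr[mid]=11 -> 11 < 15, search right half
lo=5, hi=9, mid=7, arr[mid]=35 -> 35 > 15, search left half
lo=5, hi=6, mid=5, arr[mid]=20 -> 20 > 15, search left half
lo=5 > hi=4, target 15 not found

Binary search determines that 15 is not in the array after 3 comparisons. The search space was exhausted without finding the target.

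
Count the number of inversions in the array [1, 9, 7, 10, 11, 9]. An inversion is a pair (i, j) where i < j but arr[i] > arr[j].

Finding inversions in [1, 9, 7, 10, 11, 9]:

(1, 2): arr[1]=9 > arr[2]=7
(3, 5): arr[3]=10 > arr[5]=9
(4, 5): arr[4]=11 > arr[5]=9

Total inversions: 3

The array has 3 inversion(s): (1,2), (3,5), (4,5). Each pair (i,j) satisfies i < j and arr[i] > arr[j].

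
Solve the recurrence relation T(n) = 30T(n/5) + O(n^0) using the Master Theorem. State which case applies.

Master Theorem for T(n) = 30T(n/5) + O(n^0):

a = 30, b = 5, c = 0
log_b(a) = log_5(30) = 2.1133

Case 1: c = 0 < log_5(30) = 2.1133
T(n) = O(n^(log_5 30))

For T(n) = 30T(n/5) + O(n^0): log_5(30) = 2.1133. This is Case 1 of the Master Theorem (c < log_b(a), work dominated by leaves), giving O(n^(log_5 30)).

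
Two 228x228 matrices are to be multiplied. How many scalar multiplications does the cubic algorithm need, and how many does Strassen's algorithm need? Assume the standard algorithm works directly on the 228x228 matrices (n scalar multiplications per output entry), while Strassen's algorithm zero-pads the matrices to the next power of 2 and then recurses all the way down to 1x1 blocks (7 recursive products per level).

Matrix multiplication for 228x228 matrices:

Strassen's algorithm requires power-of-2 dimensions. Pad 228x228 to 256x256 (next power of 2).

Standard algorithm: 228^3 = 11852352 multiplications
Strassen's algorithm: 7^(log2(256)) = 7^8 = 5764801 multiplications
Savings: 11852352 - 5764801 = 6087551 multiplications

Standard: 11852352 multiplications (228^3). Strassen: 5764801 multiplications (7^8, after padding to 256x256). Strassen reduces 8 recursive multiplications to 7 at each level.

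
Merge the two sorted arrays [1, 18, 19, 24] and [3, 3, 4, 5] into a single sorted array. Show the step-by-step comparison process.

Merging process:

Compare 1 vs 3: take 1 from left. Merged: [1]
Compare 18 vs 3: take 3 from right. Merged: [1, 3]
Compare 18 vs 3: take 3 from right. Merged: [1, 3, 3]
Compare 18 vs 4: take 4 from right. Merged: [1, 3, 3, 4]
Compare 18 vs 5: take 5 from right. Merged: [1, 3, 3, 4, 5]
Append remaining from left: [18, 19, 24]. Merged: [1, 3, 3, 4, 5, 18, 19, 24]

Final merged array: [1, 3, 3, 4, 5, 18, 19, 24]
Total comparisons: 5

The merged array is [1, 3, 3, 4, 5, 18, 19, 24], requiring 5 comparisons. The merge step runs in O(n) time where n is the total number of elements.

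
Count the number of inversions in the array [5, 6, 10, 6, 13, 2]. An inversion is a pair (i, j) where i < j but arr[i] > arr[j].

Finding inversions in [5, 6, 10, 6, 13, 2]:

(0, 5): arr[0]=5 > arr[5]=2
(1, 5): arr[1]=6 > arr[5]=2
(2, 3): arr[2]=10 > arr[3]=6
(2, 5): arr[2]=10 > arr[5]=2
(3, 5): arr[3]=6 > arr[5]=2
(4, 5): arr[4]=13 > arr[5]=2

Total inversions: 6

The array has 6 inversion(s): (0,5), (1,5), (2,3), (2,5), (3,5), (4,5). Each pair (i,j) satisfies i < j and arr[i] > arr[j].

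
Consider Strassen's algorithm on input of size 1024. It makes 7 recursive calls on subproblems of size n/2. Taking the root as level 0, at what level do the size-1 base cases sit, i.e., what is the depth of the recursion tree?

For divide and conquer with division factor 2:

Problem sizes at each level:
Level 0: 1024
Level 1: 512
Level 2: 256
Level 3: 128
Level 4: 64
Level 5: 32
Level 6: 16
Level 7: 8
Level 8: 4
Level 9: 2
Level 10: 1

The root is level 0 and the size-1 base case is level 10 (the tree spans levels 0 through 10, i.e. 11 levels counting the root), so the depth is the number of divisions: log_2(1024) = 10

The recursion tree depth is log_2(1024) = 10. At each level, the problem size is divided by 2, so it takes 10 divisions to reduce to a base case of size 1. The algorithm makes 7 recursive calls at each level.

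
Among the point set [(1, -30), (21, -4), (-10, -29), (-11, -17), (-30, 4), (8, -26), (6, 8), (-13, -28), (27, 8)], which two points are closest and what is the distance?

Computing all pairwise distances among 9 points:

d((1, -30), (21, -4)) = 32.8024
d((1, -30), (-10, -29)) = 11.0454
d((1, -30), (-11, -17)) = 17.6918
d((1, -30), (-30, 4)) = 46.0109
d((1, -30), (8, -26)) = 8.0623
d((1, -30), (6, 8)) = 38.3275
d((1, -30), (-13, -28)) = 14.1421
d((1, -30), (27, 8)) = 46.0435
d((21, -4), (-10, -29)) = 39.8246
d((21, -4), (-11, -17)) = 34.5398
d((21, -4), (-30, 4)) = 51.6236
d((21, -4), (8, -26)) = 25.5539
d((21, -4), (6, 8)) = 19.2094
d((21, -4), (-13, -28)) = 41.6173
d((21, -4), (27, 8)) = 13.4164
d((-10, -29), (-11, -17)) = 12.0416
d((-10, -29), (-30, 4)) = 38.5876
d((-10, -29), (8, -26)) = 18.2483
d((-10, -29), (6, 8)) = 40.3113
d((-10, -29), (-13, -28)) = 3.1623 <-- minimum
d((-10, -29), (27, 8)) = 52.3259
d((-11, -17), (-30, 4)) = 28.3196
d((-11, -17), (8, -26)) = 21.0238
d((-11, -17), (6, 8)) = 30.2324
d((-11, -17), (-13, -28)) = 11.1803
d((-11, -17), (27, 8)) = 45.4863
d((-30, 4), (8, -26)) = 48.4149
d((-30, 4), (6, 8)) = 36.2215
d((-30, 4), (-13, -28)) = 36.2353
d((-30, 4), (27, 8)) = 57.1402
d((8, -26), (6, 8)) = 34.0588
d((8, -26), (-13, -28)) = 21.095
d((8, -26), (27, 8)) = 38.9487
d((6, 8), (-13, -28)) = 40.7063
d((6, 8), (27, 8)) = 21.0
d((-13, -28), (27, 8)) = 53.8145

Closest pair: (-10, -29) and (-13, -28) with distance 3.1623

The closest pair is (-10, -29) and (-13, -28) with Euclidean distance 3.1623. For 9 points, brute-force pairwise comparison is shown above. For large n, the divide-and-conquer algorithm (sort by x, recurse on halves, check the dividing strip) achieves O(n log n).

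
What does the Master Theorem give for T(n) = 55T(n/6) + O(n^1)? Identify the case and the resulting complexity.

Master Theorem for T(n) = 55T(n/6) + O(n^1):

a = 55, b = 6, c = 1
log_b(a) = log_6(55) = 2.2365

Case 1: c = 1 < log_6(55) = 2.2365
T(n) = O(n^(log_6 55))

For T(n) = 55T(n/6) + O(n^1): log_6(55) = 2.2365. This is Case 1 of the Master Theorem (c < log_b(a), work dominated by leaves), giving O(n^(log_6 55)).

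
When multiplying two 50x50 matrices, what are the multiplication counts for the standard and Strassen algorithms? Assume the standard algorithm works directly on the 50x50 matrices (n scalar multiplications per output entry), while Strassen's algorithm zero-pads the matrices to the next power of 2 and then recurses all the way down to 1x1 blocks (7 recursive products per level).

Matrix multiplication for 50x50 matrices:

Strassen's algorithm requires power-of-2 dimensions. Pad 50x50 to 64x64 (next power of 2).

Standard algorithm: 50^3 = 125000 multiplications
Strassen's algorithm: 7^(log2(64)) = 7^6 = 117649 multiplications
Savings: 125000 - 117649 = 7351 multiplications

Standard: 125000 multiplications (50^3). Strassen: 117649 multiplications (7^6, after padding to 64x64). Strassen reduces 8 recursive multiplications to 7 at each level.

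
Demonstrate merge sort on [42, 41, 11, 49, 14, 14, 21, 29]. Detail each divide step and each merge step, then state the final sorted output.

Merge sort trace:

Split: [42, 41, 11, 49, 14, 14, 21, 29] -> [42, 41, 11, 49] and [14, 14, 21, 29]
  Split: [42, 41, 11, 49] -> [42, 41] and [11, 49]
    Split: [42, 41] -> [42] and [41]
    Merge: [42] + [41] -> [41, 42]
    Split: [11, 49] -> [11] and [49]
    Merge: [11] + [49] -> [11, 49]
  Merge: [41, 42] + [11, 49] -> [11, 41, 42, 49]
  Split: [14, 14, 21, 29] -> [14, 14] and [21, 29]
    Split: [14, 14] -> [14] and [14]
    Merge: [14] + [14] -> [14, 14]
    Split: [21, 29] -> [21] and [29]
    Merge: [21] + [29] -> [21, 29]
  Merge: [14, 14] + [21, 29] -> [14, 14, 21, 29]
Merge: [11, 41, 42, 49] + [14, 14, 21, 29] -> [11, 14, 14, 21, 29, 41, 42, 49]

Final sorted array: [11, 14, 14, 21, 29, 41, 42, 49]

The merge sort proceeds by recursively splitting the array and merging sorted halves.
After all merges, the sorted array is [11, 14, 14, 21, 29, 41, 42, 49].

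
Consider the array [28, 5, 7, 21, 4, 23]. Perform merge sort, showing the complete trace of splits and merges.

Merge sort trace:

Split: [28, 5, 7, 21, 4, 23] -> [28, 5, 7] and [21, 4, 23]
  Split: [28, 5, 7] -> [28] and [5, 7]
    Split: [5, 7] -> [5] and [7]
    Merge: [5] + [7] -> [5, 7]
  Merge: [28] + [5, 7] -> [5, 7, 28]
  Split: [21, 4, 23] -> [21] and [4, 23]
    Split: [4, 23] -> [4] and [23]
    Merge: [4] + [23] -> [4, 23]
  Merge: [21] + [4, 23] -> [4, 21, 23]
Merge: [5, 7, 28] + [4, 21, 23] -> [4, 5, 7, 21, 23, 28]

Final sorted array: [4, 5, 7, 21, 23, 28]

The merge sort proceeds by recursively splitting the array and merging sorted halves.
After all merges, the sorted array is [4, 5, 7, 21, 23, 28].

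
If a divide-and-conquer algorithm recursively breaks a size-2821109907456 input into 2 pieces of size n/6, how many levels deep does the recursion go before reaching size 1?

For divide and conquer with division factor 6:

Problem sizes at each level:
Level 0: 2821109907456
Level 1: 470184984576
Level 2: 78364164096
Level 3: 13060694016
Level 4: 2176782336
Level 5: 362797056
Level 6: 60466176
Level 7: 10077696
Level 8: 1679616
Level 9: 279936
Level 10: 46656
Level 11: 7776
Level 12: 1296
Level 13: 216
Level 14: 36
Level 15: 6
Level 16: 1

The root is level 0 and the size-1 base case is level 16 (the tree spans levels 0 through 16, i.e. 17 levels counting the root), so the depth is the number of divisions: log_6(2821109907456) = 16

The recursion tree depth is log_6(2821109907456) = 16. At each level, the problem size is divided by 6, so it takes 16 divisions to reduce to a base case of size 1. The algorithm makes 2 recursive calls at each level.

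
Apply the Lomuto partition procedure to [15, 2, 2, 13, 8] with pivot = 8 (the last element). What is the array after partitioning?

Lomuto partition with pivot = 8:

Initial array: [15, 2, 2, 13, 8]

arr[0]=15 > 8: no swap
arr[1]=2 <= 8: swap with position 0, array becomes [2, 15, 2, 13, 8]
arr[2]=2 <= 8: swap with position 1, array becomes [2, 2, 15, 13, 8]
arr[3]=13 > 8: no swap

Place pivot at position 2: [2, 2, 8, 13, 15]
Pivot position: 2

After partitioning with pivot 8, the array becomes [2, 2, 8, 13, 15]. The pivot is placed at index 2. All elements to the left of the pivot are <= 8, and all elements to the right are > 8.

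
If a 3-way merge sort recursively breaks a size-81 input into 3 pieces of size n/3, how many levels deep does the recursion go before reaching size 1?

For divide and conquer with division factor 3:

Problem sizes at each level:
Level 0: 81
Level 1: 27
Level 2: 9
Level 3: 3
Level 4: 1

The root is level 0 and the size-1 base case is level 4 (the tree spans levels 0 through 4, i.e. 5 levels counting the root), so the depth is the number of divisions: log_3(81) = 4

The recursion tree depth is log_3(81) = 4. At each level, the problem size is divided by 3, so it takes 4 divisions to reduce to a base case of size 1. The algorithm makes 3 recursive calls at each level.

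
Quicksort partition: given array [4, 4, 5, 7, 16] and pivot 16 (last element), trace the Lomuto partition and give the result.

Lomuto partition with pivot = 16:

Initial array: [4, 4, 5, 7, 16]

arr[0]=4 <= 16: swap with position 0, array becomes [4, 4, 5, 7, 16]
arr[1]=4 <= 16: swap with position 1, array becomes [4, 4, 5, 7, 16]
arr[2]=5 <= 16: swap with position 2, array becomes [4, 4, 5, 7, 16]
arr[3]=7 <= 16: swap with position 3, array becomes [4, 4, 5, 7, 16]

Place pivot at position 4: [4, 4, 5, 7, 16]
Pivot position: 4

After partitioning with pivot 16, the array becomes [4, 4, 5, 7, 16]. The pivot is placed at index 4. All elements to the left of the pivot are <= 16, and all elements to the right are > 16.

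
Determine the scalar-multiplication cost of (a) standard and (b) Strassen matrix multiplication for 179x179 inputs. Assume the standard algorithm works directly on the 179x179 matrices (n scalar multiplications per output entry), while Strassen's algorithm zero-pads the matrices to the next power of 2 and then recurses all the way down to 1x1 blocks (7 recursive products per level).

Matrix multiplication for 179x179 matrices:

Strassen's algorithm requires power-of-2 dimensions. Pad 179x179 to 256x256 (next power of 2).

Standard algorithm: 179^3 = 5735339 multiplications
Strassen's algorithm: 7^(log2(256)) = 7^8 = 5764801 multiplications
Difference: 5735339 - 5764801 = -29462 (Strassen uses MORE here due to padding overhead — for small or just-over-power-of-2 n, padding can outweigh the per-level savings)

Standard: 5735339 multiplications (179^3). Strassen: 5764801 multiplications (7^8, after padding to 256x256). Strassen reduces 8 recursive multiplications to 7 at each level.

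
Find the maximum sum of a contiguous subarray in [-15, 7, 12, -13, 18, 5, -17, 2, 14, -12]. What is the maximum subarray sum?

Using Kadane's algorithm on [-15, 7, 12, -13, 18, 5, -17, 2, 14, -12]:

Scanning through the array:
Position 1 (value 7): max_ending_here = 7, max_so_far = 7
Position 2 (value 12): max_ending_here = 19, max_so_far = 19
Position 3 (value -13): max_ending_here = 6, max_so_far = 19
Position 4 (value 18): max_ending_here = 24, max_so_far = 24
Position 5 (value 5): max_ending_here = 29, max_so_far = 29
Position 6 (value -17): max_ending_here = 12, max_so_far = 29
Position 7 (value 2): max_ending_here = 14, max_so_far = 29
Position 8 (value 14): max_ending_here = 28, max_so_far = 29
Position 9 (value -12): max_ending_here = 16, max_so_far = 29

Maximum subarray: [7, 12, -13, 18, 5]
Maximum sum: 29

The maximum subarray is [7, 12, -13, 18, 5] with sum 29. This subarray runs from index 1 to index 5.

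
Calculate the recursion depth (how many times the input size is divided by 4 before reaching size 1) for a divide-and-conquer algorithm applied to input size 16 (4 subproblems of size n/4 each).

For divide and conquer with division factor 4:

Problem sizes at each level:
Level 0: 16
Level 1: 4
Level 2: 1

The root is level 0 and the size-1 base case is level 2 (the tree spans levels 0 through 2, i.e. 3 levels counting the root), so the depth is the number of divisions: log_4(16) = 2

The recursion tree depth is log_4(16) = 2. At each level, the problem size is divided by 4, so it takes 2 divisions to reduce to a base case of size 1. The algorithm makes 4 recursive calls at each level.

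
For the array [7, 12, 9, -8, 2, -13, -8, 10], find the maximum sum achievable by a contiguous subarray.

Using Kadane's algorithm on [7, 12, 9, -8, 2, -13, -8, 10]:

Scanning through the array:
Position 1 (value 12): max_ending_here = 19, max_so_far = 19
Position 2 (value 9): max_ending_here = 28, max_so_far = 28
Position 3 (value -8): max_ending_here = 20, max_so_far = 28
Position 4 (value 2): max_ending_here = 22, max_so_far = 28
Position 5 (value -13): max_ending_here = 9, max_so_far = 28
Position 6 (value -8): max_ending_here = 1, max_so_far = 28
Position 7 (value 10): max_ending_here = 11, max_so_far = 28

Maximum subarray: [7, 12, 9]
Maximum sum: 28

The maximum subarray is [7, 12, 9] with sum 28. This subarray runs from index 0 to index 2.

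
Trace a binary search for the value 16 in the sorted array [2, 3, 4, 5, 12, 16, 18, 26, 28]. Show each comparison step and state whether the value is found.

Binary search for 16 in [2, 3, 4, 5, 12, 16, 18, 26, 28]:

lo=0, hi=8, mid=4, arr[mid]=12 -> 12 < 16, search right half
lo=5, hi=8, mid=6, arr[mid]=18 -> 18 > 16, search left half
lo=5, hi=5, mid=5, arr[mid]=16 -> Found target at index 5!

Binary search finds 16 at index 5 after 3 comparisons. The search repeatedly halves the search space by comparing with the middle element.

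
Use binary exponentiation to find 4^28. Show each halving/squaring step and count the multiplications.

Computing 4^28 by squaring (build up from 4^1; each line after the first costs one multiplication):

4^1 = 4
4^2 = (4^1)^2 = 4^2 = 16
4^3 = 4 * 4^2 = 4 * 16 = 64
4^6 = (4^3)^2 = 64^2 = 4096
4^7 = 4 * 4^6 = 4 * 4096 = 16384
4^14 = (4^7)^2 = 16384^2 = 268435456
4^28 = (4^14)^2 = 268435456^2 = 72057594037927936

Result: 72057594037927936
Multiplications needed: 6 (6 lines after 4^1)

4^28 = 72057594037927936. Using exponentiation by squaring, this requires 6 multiplications. The key idea: if the exponent is even, square the half-power; if odd, multiply by the base once.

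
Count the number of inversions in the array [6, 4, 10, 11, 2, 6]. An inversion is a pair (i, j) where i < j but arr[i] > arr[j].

Finding inversions in [6, 4, 10, 11, 2, 6]:

(0, 1): arr[0]=6 > arr[1]=4
(0, 4): arr[0]=6 > arr[4]=2
(1, 4): arr[1]=4 > arr[4]=2
(2, 4): arr[2]=10 > arr[4]=2
(2, 5): arr[2]=10 > arr[5]=6
(3, 4): arr[3]=11 > arr[4]=2
(3, 5): arr[3]=11 > arr[5]=6

Total inversions: 7

The array has 7 inversion(s): (0,1), (0,4), (1,4), (2,4), (2,5), (3,4), (3,5). Each pair (i,j) satisfies i < j and arr[i] > arr[j].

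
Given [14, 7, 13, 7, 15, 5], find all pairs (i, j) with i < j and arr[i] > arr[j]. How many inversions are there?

Finding inversions in [14, 7, 13, 7, 15, 5]:

(0, 1): arr[0]=14 > arr[1]=7
(0, 2): arr[0]=14 > arr[2]=13
(0, 3): arr[0]=14 > arr[3]=7
(0, 5): arr[0]=14 > arr[5]=5
(1, 5): arr[1]=7 > arr[5]=5
(2, 3): arr[2]=13 > arr[3]=7
(2, 5): arr[2]=13 > arr[5]=5
(3, 5): arr[3]=7 > arr[5]=5
(4, 5): arr[4]=15 > arr[5]=5

Total inversions: 9

The array has 9 inversion(s): (0,1), (0,2), (0,3), (0,5), (1,5), (2,3), (2,5), (3,5), (4,5). Each pair (i,j) satisfies i < j and arr[i] > arr[j].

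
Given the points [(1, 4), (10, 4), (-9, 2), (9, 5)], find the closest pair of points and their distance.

Computing all pairwise distances among 4 points:

d((1, 4), (10, 4)) = 9.0
d((1, 4), (-9, 2)) = 10.198
d((1, 4), (9, 5)) = 8.0623
d((10, 4), (-9, 2)) = 19.105
d((10, 4), (9, 5)) = 1.4142 <-- minimum
d((-9, 2), (9, 5)) = 18.2483

Closest pair: (10, 4) and (9, 5) with distance 1.4142

The closest pair is (10, 4) and (9, 5) with Euclidean distance 1.4142. For 4 points, brute-force pairwise comparison is shown above. For large n, the divide-and-conquer algorithm (sort by x, recurse on halves, check the dividing strip) achieves O(n log n).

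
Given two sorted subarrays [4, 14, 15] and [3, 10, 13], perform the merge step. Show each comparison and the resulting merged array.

Merging process:

Compare 4 vs 3: take 3 from right. Merged: [3]
Compare 4 vs 10: take 4 from left. Merged: [3, 4]
Compare 14 vs 10: take 10 from right. Merged: [3, 4, 10]
Compare 14 vs 13: take 13 from right. Merged: [3, 4, 10, 13]
Append remaining from left: [14, 15]. Merged: [3, 4, 10, 13, 14, 15]

Final merged array: [3, 4, 10, 13, 14, 15]
Total comparisons: 4

The merged array is [3, 4, 10, 13, 14, 15], requiring 4 comparisons. The merge step runs in O(n) time where n is the total number of elements.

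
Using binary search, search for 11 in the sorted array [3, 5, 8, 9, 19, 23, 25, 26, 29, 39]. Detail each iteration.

Binary search for 11 in [3, 5, 8, 9, 19, 23, 25, 26, 29, 39]:

lo=0, hi=9, mid=4, arr[mid]=19 -> 19 > 11, search left half
lo=0, hi=3, mid=1, arr[mid]=5 -> 5 < 11, search right half
lo=2, hi=3, mid=2, arr[mid]=8 -> 8 < 11, search right half
lo=3, hi=3, mid=3, arr[mid]=9 -> 9 < 11, search right half
lo=4 > hi=3, target 11 not found

Binary search determines that 11 is not in the array after 4 comparisons. The search space was exhausted without finding the target.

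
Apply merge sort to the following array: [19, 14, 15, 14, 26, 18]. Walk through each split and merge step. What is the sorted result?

Merge sort trace:

Split: [19, 14, 15, 14, 26, 18] -> [19, 14, 15] and [14, 26, 18]
  Split: [19, 14, 15] -> [19] and [14, 15]
    Split: [14, 15] -> [14] and [15]
    Merge: [14] + [15] -> [14, 15]
  Merge: [19] + [14, 15] -> [14, 15, 19]
  Split: [14, 26, 18] -> [14] and [26, 18]
    Split: [26, 18] -> [26] and [18]
    Merge: [26] + [18] -> [18, 26]
  Merge: [14] + [18, 26] -> [14, 18, 26]
Merge: [14, 15, 19] + [14, 18, 26] -> [14, 14, 15, 18, 19, 26]

Final sorted array: [14, 14, 15, 18, 19, 26]

The merge sort proceeds by recursively splitting the array and merging sorted halves.
After all merges, the sorted array is [14, 14, 15, 18, 19, 26].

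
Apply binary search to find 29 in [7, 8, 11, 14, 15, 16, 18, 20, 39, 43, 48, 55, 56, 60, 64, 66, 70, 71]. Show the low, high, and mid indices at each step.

Binary search for 29 in [7, 8, 11, 14, 15, 16, 18, 20, 39, 43, 48, 55, 56, 60, 64, 66, 70, 71]:

lo=0, hi=17, mid=8, arr[mid]=39 -> 39 > 29, search left half
lo=0, hi=7, mid=3, arr[mid]=14 -> 14 < 29, search right half
lo=4, hi=7, mid=5, arr[mid]=16 -> 16 < 29, search right half
lo=6, hi=7, mid=6, arr[mid]=18 -> 18 < 29, search right half
lo=7, hi=7, mid=7, arr[mid]=20 -> 20 < 29, search right half
lo=8 > hi=7, target 29 not found

Binary search determines that 29 is not in the array after 5 comparisons. The search space was exhausted without finding the target.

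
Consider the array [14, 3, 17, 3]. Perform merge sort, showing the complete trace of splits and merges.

Merge sort trace:

Split: [14, 3, 17, 3] -> [14, 3] and [17, 3]
  Split: [14, 3] -> [14] and [3]
  Merge: [14] + [3] -> [3, 14]
  Split: [17, 3] -> [17] and [3]
  Merge: [17] + [3] -> [3, 17]
Merge: [3, 14] + [3, 17] -> [3, 3, 14, 17]

Final sorted array: [3, 3, 14, 17]

The merge sort proceeds by recursively splitting the array and merging sorted halves.
After all merges, the sorted array is [3, 3, 14, 17].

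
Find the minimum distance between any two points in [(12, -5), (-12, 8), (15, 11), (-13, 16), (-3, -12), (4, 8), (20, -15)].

Computing all pairwise distances among 7 points:

d((12, -5), (-12, 8)) = 27.2947
d((12, -5), (15, 11)) = 16.2788
d((12, -5), (-13, 16)) = 32.6497
d((12, -5), (-3, -12)) = 16.5529
d((12, -5), (4, 8)) = 15.2643
d((12, -5), (20, -15)) = 12.8062
d((-12, 8), (15, 11)) = 27.1662
d((-12, 8), (-13, 16)) = 8.0623 <-- minimum
d((-12, 8), (-3, -12)) = 21.9317
d((-12, 8), (4, 8)) = 16.0
d((-12, 8), (20, -15)) = 39.4081
d((15, 11), (-13, 16)) = 28.4429
d((15, 11), (-3, -12)) = 29.2062
d((15, 11), (4, 8)) = 11.4018
d((15, 11), (20, -15)) = 26.4764
d((-13, 16), (-3, -12)) = 29.7321
d((-13, 16), (4, 8)) = 18.7883
d((-13, 16), (20, -15)) = 45.2769
d((-3, -12), (4, 8)) = 21.1896
d((-3, -12), (20, -15)) = 23.1948
d((4, 8), (20, -15)) = 28.0179

Closest pair: (-12, 8) and (-13, 16) with distance 8.0623

The closest pair is (-12, 8) and (-13, 16) with Euclidean distance 8.0623. For 7 points, brute-force pairwise comparison is shown above. For large n, the divide-and-conquer algorithm (sort by x, recurse on halves, check the dividing strip) achieves O(n log n).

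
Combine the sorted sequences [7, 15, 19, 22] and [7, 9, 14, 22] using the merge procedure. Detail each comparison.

Merging process:

Compare 7 vs 7: take 7 from left. Merged: [7]
Compare 15 vs 7: take 7 from right. Merged: [7, 7]
Compare 15 vs 9: take 9 from right. Merged: [7, 7, 9]
Compare 15 vs 14: take 14 from right. Merged: [7, 7, 9, 14]
Compare 15 vs 22: take 15 from left. Merged: [7, 7, 9, 14, 15]
Compare 19 vs 22: take 19 from left. Merged: [7, 7, 9, 14, 15, 19]
Compare 22 vs 22: take 22 from left. Merged: [7, 7, 9, 14, 15, 19, 22]
Append remaining from right: [22]. Merged: [7, 7, 9, 14, 15, 19, 22, 22]

Final merged array: [7, 7, 9, 14, 15, 19, 22, 22]
Total comparisons: 7

The merged array is [7, 7, 9, 14, 15, 19, 22, 22], requiring 7 comparisons. The merge step runs in O(n) time where n is the total number of elements.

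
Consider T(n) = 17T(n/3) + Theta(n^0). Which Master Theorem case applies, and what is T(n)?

Master Theorem for T(n) = 17T(n/3) + O(n^0):

a = 17, b = 3, c = 0
log_b(a) = log_3(17) = 2.5789

Case 1: c = 0 < log_3(17) = 2.5789
T(n) = O(n^(log_3 17))

For T(n) = 17T(n/3) + O(n^0): log_3(17) = 2.5789. This is Case 1 of the Master Theorem (c < log_b(a), work dominated by leaves), giving O(n^(log_3 17)).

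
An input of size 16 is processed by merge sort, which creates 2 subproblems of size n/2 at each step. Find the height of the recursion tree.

For divide and conquer with division factor 2:

Problem sizes at each level:
Level 0: 16
Level 1: 8
Level 2: 4
Level 3: 2
Level 4: 1

The root is level 0 and the size-1 base case is level 4 (the tree spans levels 0 through 4, i.e. 5 levels counting the root), so the depth is the number of divisions: log_2(16) = 4

The recursion tree depth is log_2(16) = 4. At each level, the problem size is divided by 2, so it takes 4 divisions to reduce to a base case of size 1. The algorithm makes 2 recursive calls at each level.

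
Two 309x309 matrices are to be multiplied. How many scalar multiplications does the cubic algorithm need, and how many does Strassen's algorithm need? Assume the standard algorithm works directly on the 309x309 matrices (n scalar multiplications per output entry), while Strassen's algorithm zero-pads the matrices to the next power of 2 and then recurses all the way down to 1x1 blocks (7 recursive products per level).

Matrix multiplication for 309x309 matrices:

Strassen's algorithm requires power-of-2 dimensions. Pad 309x309 to 512x512 (next power of 2).

Standard algorithm: 309^3 = 29503629 multiplications
Strassen's algorithm: 7^(log2(512)) = 7^9 = 40353607 multiplications
Difference: 29503629 - 40353607 = -10849978 (Strassen uses MORE here due to padding overhead — for small or just-over-power-of-2 n, padding can outweigh the per-level savings)

Standard: 29503629 multiplications (309^3). Strassen: 40353607 multiplications (7^9, after padding to 512x512). Strassen reduces 8 recursive multiplications to 7 at each level.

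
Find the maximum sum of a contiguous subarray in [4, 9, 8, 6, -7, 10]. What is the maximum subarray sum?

Using Kadane's algorithm on [4, 9, 8, 6, -7, 10]:

Scanning through the array:
Position 1 (value 9): max_ending_here = 13, max_so_far = 13
Position 2 (value 8): max_ending_here = 21, max_so_far = 21
Position 3 (value 6): max_ending_here = 27, max_so_far = 27
Position 4 (value -7): max_ending_here = 20, max_so_far = 27
Position 5 (value 10): max_ending_here = 30, max_so_far = 30

Maximum subarray: [4, 9, 8, 6, -7, 10]
Maximum sum: 30

The maximum subarray is [4, 9, 8, 6, -7, 10] with sum 30. This subarray runs from index 0 to index 5.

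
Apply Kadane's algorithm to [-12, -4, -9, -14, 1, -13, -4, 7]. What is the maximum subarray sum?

Using Kadane's algorithm on [-12, -4, -9, -14, 1, -13, -4, 7]:

Scanning through the array:
Position 1 (value -4): max_ending_here = -4, max_so_far = -4
Position 2 (value -9): max_ending_here = -9, max_so_far = -4
Position 3 (value -14): max_ending_here = -14, max_so_far = -4
Position 4 (value 1): max_ending_here = 1, max_so_far = 1
Position 5 (value -13): max_ending_here = -12, max_so_far = 1
Position 6 (value -4): max_ending_here = -4, max_so_far = 1
Position 7 (value 7): max_ending_here = 7, max_so_far = 7

Maximum subarray: [7]
Maximum sum: 7

The maximum subarray is [7] with sum 7. This subarray runs from index 7 to index 7.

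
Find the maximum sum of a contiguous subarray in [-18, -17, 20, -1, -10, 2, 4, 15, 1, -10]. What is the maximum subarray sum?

Using Kadane's algorithm on [-18, -17, 20, -1, -10, 2, 4, 15, 1, -10]:

Scanning through the array:
Position 1 (value -17): max_ending_here = -17, max_so_far = -17
Position 2 (value 20): max_ending_here = 20, max_so_far = 20
Position 3 (value -1): max_ending_here = 19, max_so_far = 20
Position 4 (value -10): max_ending_here = 9, max_so_far = 20
Position 5 (value 2): max_ending_here = 11, max_so_far = 20
Position 6 (value 4): max_ending_here = 15, max_so_far = 20
Position 7 (value 15): max_ending_here = 30, max_so_far = 30
Position 8 (value 1): max_ending_here = 31, max_so_far = 31
Position 9 (value -10): max_ending_here = 21, max_so_far = 31

Maximum subarray: [20, -1, -10, 2, 4, 15, 1]
Maximum sum: 31

The maximum subarray is [20, -1, -10, 2, 4, 15, 1] with sum 31. This subarray runs from index 2 to index 8.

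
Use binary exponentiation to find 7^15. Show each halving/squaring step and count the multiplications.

Computing 7^15 by squaring (build up from 7^1; each line after the first costs one multiplication):

7^1 = 7
7^2 = (7^1)^2 = 7^2 = 49
7^3 = 7 * 7^2 = 7 * 49 = 343
7^6 = (7^3)^2 = 343^2 = 117649
7^7 = 7 * 7^6 = 7 * 117649 = 823543
7^14 = (7^7)^2 = 823543^2 = 678223072849
7^15 = 7 * 7^14 = 7 * 678223072849 = 4747561509943

Result: 4747561509943
Multiplications needed: 6 (6 lines after 7^1)

7^15 = 4747561509943. Using exponentiation by squaring, this requires 6 multiplications. The key idea: if the exponent is even, square the half-power; if odd, multiply by the base once.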